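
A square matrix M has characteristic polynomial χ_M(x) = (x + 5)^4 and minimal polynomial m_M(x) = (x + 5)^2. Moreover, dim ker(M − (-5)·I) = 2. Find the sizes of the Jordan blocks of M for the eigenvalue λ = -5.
Block sizes for λ = -5: [2, 2]

Step 1 — from the characteristic polynomial, algebraic multiplicity of λ = -5 is 4. From dim ker(M − (-5)·I) = 2, there are exactly 2 Jordan blocks for λ = -5.
Step 2 — from the minimal polynomial, the factor (x + 5)^2 tells us the largest block for λ = -5 has size 2.
Step 3 — with total size 4, 2 blocks, and largest block 2, the block sizes (in nonincreasing order) are [2, 2].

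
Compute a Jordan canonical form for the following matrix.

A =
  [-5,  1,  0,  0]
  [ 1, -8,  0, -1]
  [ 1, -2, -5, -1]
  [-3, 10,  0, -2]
J_3(-5) ⊕ J_1(-5)

The characteristic polynomial is
  det(x·I − A) = x^4 + 20*x^3 + 150*x^2 + 500*x + 625 = (x + 5)^4

Eigenvalues and multiplicities (the geometric multiplicity of λ is n − rank(A − λI), which equals the number of Jordan blocks for λ):
  λ = -5: algebraic multiplicity = 4, geometric multiplicity = 2

Determining the block sizes for each eigenvalue:
  λ = -5: with am = 4 and gm = 2, the partition is not yet determined (e.g. several partitions of 4 into 2 parts exist). Let N = A − (-5)·I. Computing rank(N^1) = 2, rank(N^2) = 1, rank(N^3) = 0; the number of blocks of size ≥ j is rank(N^{j−1}) − rank(N^j), giving [2, 1, 1]. So we have 1 block(s) of size 3, 1 block(s) of size 1 → block sizes [3, 1]

Assembling the blocks gives a Jordan form
J =
  [-5,  1,  0,  0]
  [ 0, -5,  1,  0]
  [ 0,  0, -5,  0]
  [ 0,  0,  0, -5]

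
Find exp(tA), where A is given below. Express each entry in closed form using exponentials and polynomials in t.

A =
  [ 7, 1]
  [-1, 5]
e^{tA} =
  [t*exp(6*t) + exp(6*t), t*exp(6*t)]
  [-t*exp(6*t), -t*exp(6*t) + exp(6*t)]

Strategy: write A = P · J · P⁻¹ where J is a Jordan canonical form, so e^{tA} = P · e^{tJ} · P⁻¹, and e^{tJ} can be computed block-by-block.

A has Jordan form
J =
  [6, 1]
  [0, 6]
(up to reordering of blocks).

Per-block formulas:
  For a 2×2 Jordan block J_2(6): exp(t · J_2(6)) = e^(6t)·(I + t·N), where N is the 2×2 nilpotent shift.

After assembling e^{tJ} and conjugating by P, we get:

e^{tA} =
  [t*exp(6*t) + exp(6*t), t*exp(6*t)]
  [-t*exp(6*t), -t*exp(6*t) + exp(6*t)]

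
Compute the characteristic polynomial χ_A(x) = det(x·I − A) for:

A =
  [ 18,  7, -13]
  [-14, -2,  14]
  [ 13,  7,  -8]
x^3 - 8*x^2 + 5*x + 50

Expanding det(x·I − A) (e.g. by cofactor expansion or by noting that A is similar to its Jordan form J, which has the same characteristic polynomial as A) gives
  χ_A(x) = x^3 - 8*x^2 + 5*x + 50
which factors as (x - 5)^2*(x + 2). The eigenvalues (with algebraic multiplicities) are λ = -2 with multiplicity 1, λ = 5 with multiplicity 2.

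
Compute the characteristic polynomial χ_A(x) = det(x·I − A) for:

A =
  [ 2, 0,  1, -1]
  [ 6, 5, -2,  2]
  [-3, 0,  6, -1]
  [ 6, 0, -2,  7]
x^4 - 20*x^3 + 150*x^2 - 500*x + 625

Expanding det(x·I − A) (e.g. by cofactor expansion or by noting that A is similar to its Jordan form J, which has the same characteristic polynomial as A) gives
  χ_A(x) = x^4 - 20*x^3 + 150*x^2 - 500*x + 625
which factors as (x - 5)^4. The eigenvalues (with algebraic multiplicities) are λ = 5 with multiplicity 4.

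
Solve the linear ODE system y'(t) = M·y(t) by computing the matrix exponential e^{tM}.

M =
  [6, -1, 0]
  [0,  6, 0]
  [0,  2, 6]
e^{tM} =
  [exp(6*t), -t*exp(6*t), 0]
  [0, exp(6*t), 0]
  [0, 2*t*exp(6*t), exp(6*t)]

Strategy: write M = P · J · P⁻¹ where J is a Jordan canonical form, so e^{tM} = P · e^{tJ} · P⁻¹, and e^{tJ} can be computed block-by-block.

M has Jordan form
J =
  [6, 1, 0]
  [0, 6, 0]
  [0, 0, 6]
(up to reordering of blocks).

Per-block formulas:
  For a 1×1 block at λ = 6: exp(t · [6]) = [e^(6t)].
  For a 2×2 Jordan block J_2(6): exp(t · J_2(6)) = e^(6t)·(I + t·N), where N is the 2×2 nilpotent shift.

After assembling e^{tJ} and conjugating by P, we get:

e^{tM} =
  [exp(6*t), -t*exp(6*t), 0]
  [0, exp(6*t), 0]
  [0, 2*t*exp(6*t), exp(6*t)]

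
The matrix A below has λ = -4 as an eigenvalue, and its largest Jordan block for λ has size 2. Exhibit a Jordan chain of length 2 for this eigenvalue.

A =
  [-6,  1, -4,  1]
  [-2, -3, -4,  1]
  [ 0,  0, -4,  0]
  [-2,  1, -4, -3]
A Jordan chain for λ = -4 of length 2:
v_1 = (-2, -2, 0, -2)ᵀ
v_2 = (1, 0, 0, 0)ᵀ

Let N = A − (-4)·I. We want v_2 with N^2 v_2 = 0 but N^1 v_2 ≠ 0; then v_{j-1} := N · v_j for j = 2, …, 2.

Pick v_2 = (1, 0, 0, 0)ᵀ.
Then v_1 = N · v_2 = (-2, -2, 0, -2)ᵀ.

Sanity check: (A − (-4)·I) v_1 = (0, 0, 0, 0)ᵀ = 0. ✓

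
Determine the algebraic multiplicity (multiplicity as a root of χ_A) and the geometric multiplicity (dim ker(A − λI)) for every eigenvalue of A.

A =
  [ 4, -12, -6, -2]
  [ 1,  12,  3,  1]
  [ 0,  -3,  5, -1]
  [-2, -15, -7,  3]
λ = 6: alg = 4, geom = 2

Step 1 — factor the characteristic polynomial to read off the algebraic multiplicities:
  χ_A(x) = (x - 6)^4

Step 2 — compute geometric multiplicities via the rank-nullity identity g(λ) = n − rank(A − λI):
  rank(A − (6)·I) = 2, so dim ker(A − (6)·I) = n − 2 = 2

Summary:
  λ = 6: algebraic multiplicity = 4, geometric multiplicity = 2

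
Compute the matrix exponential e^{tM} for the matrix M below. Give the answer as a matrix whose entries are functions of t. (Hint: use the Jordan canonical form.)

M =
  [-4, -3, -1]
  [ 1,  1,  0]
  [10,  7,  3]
e^{tM} =
  [3*t^2/2 - 4*t + 1, t^2 - 3*t, t^2/2 - t]
  [-3*t^2/2 + t, -t^2 + t + 1, -t^2/2]
  [-3*t^2/2 + 10*t, -t^2 + 7*t, -t^2/2 + 3*t + 1]

Strategy: write M = P · J · P⁻¹ where J is a Jordan canonical form, so e^{tM} = P · e^{tJ} · P⁻¹, and e^{tJ} can be computed block-by-block.

M has Jordan form
J =
  [0, 1, 0]
  [0, 0, 1]
  [0, 0, 0]
(up to reordering of blocks).

Per-block formulas:
  For a 3×3 Jordan block J_3(0): exp(t · J_3(0)) = e^(0t)·(I + t·N + (t^2/2)·N^2), where N is the 3×3 nilpotent shift.

After assembling e^{tJ} and conjugating by P, we get:

e^{tM} =
  [3*t^2/2 - 4*t + 1, t^2 - 3*t, t^2/2 - t]
  [-3*t^2/2 + t, -t^2 + t + 1, -t^2/2]
  [-3*t^2/2 + 10*t, -t^2 + 7*t, -t^2/2 + 3*t + 1]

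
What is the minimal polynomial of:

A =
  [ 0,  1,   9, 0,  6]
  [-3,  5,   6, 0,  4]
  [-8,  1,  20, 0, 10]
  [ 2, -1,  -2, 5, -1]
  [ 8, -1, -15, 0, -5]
x^3 - 15*x^2 + 75*x - 125

The characteristic polynomial is χ_A(x) = (x - 5)^5, so the eigenvalues are known. The minimal polynomial is
  m_A(x) = Π_λ (x − λ)^{k_λ}
where k_λ is the size of the *largest* Jordan block for λ (equivalently, the smallest k with (A − λI)^k v = 0 for every generalised eigenvector v of λ).

  λ = 5: largest Jordan block has size 3, contributing (x − 5)^3

So m_A(x) = (x - 5)^3 = x^3 - 15*x^2 + 75*x - 125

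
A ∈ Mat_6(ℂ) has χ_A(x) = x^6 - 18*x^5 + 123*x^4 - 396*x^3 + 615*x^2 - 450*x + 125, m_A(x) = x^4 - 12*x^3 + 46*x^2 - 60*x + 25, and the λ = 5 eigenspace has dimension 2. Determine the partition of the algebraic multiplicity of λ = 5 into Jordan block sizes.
Block sizes for λ = 5: [2, 1]

Step 1 — from the characteristic polynomial, algebraic multiplicity of λ = 5 is 3. From dim ker(A − (5)·I) = 2, there are exactly 2 Jordan blocks for λ = 5.
Step 2 — from the minimal polynomial, the factor (x − 5)^2 tells us the largest block for λ = 5 has size 2.
Step 3 — with total size 3, 2 blocks, and largest block 2, the block sizes (in nonincreasing order) are [2, 1].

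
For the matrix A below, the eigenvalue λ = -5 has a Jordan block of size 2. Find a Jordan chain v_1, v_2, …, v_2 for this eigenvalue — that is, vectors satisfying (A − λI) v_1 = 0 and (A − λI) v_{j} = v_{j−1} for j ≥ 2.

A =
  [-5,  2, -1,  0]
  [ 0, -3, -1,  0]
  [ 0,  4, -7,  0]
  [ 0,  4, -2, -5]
A Jordan chain for λ = -5 of length 2:
v_1 = (2, 2, 4, 4)ᵀ
v_2 = (0, 1, 0, 0)ᵀ

Let N = A − (-5)·I. We want v_2 with N^2 v_2 = 0 but N^1 v_2 ≠ 0; then v_{j-1} := N · v_j for j = 2, …, 2.

Pick v_2 = (0, 1, 0, 0)ᵀ.
Then v_1 = N · v_2 = (2, 2, 4, 4)ᵀ.

Sanity check: (A − (-5)·I) v_1 = (0, 0, 0, 0)ᵀ = 0. ✓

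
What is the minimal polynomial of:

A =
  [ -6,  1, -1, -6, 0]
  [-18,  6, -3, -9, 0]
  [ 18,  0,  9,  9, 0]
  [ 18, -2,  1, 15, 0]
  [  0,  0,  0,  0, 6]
x^2 - 12*x + 36

The characteristic polynomial is χ_A(x) = (x - 6)^5, so the eigenvalues are known. The minimal polynomial is
  m_A(x) = Π_λ (x − λ)^{k_λ}
where k_λ is the size of the *largest* Jordan block for λ (equivalently, the smallest k with (A − λI)^k v = 0 for every generalised eigenvector v of λ).

  λ = 6: largest Jordan block has size 2, contributing (x − 6)^2

So m_A(x) = (x - 6)^2 = x^2 - 12*x + 36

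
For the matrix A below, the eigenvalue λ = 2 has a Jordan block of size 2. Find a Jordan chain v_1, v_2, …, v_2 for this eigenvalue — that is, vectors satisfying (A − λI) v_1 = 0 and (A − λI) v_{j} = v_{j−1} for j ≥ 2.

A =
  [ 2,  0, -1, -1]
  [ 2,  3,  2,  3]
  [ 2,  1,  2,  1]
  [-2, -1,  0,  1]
A Jordan chain for λ = 2 of length 2:
v_1 = (0, 2, 2, -2)ᵀ
v_2 = (1, 0, 0, 0)ᵀ

Let N = A − (2)·I. We want v_2 with N^2 v_2 = 0 but N^1 v_2 ≠ 0; then v_{j-1} := N · v_j for j = 2, …, 2.

Pick v_2 = (1, 0, 0, 0)ᵀ.
Then v_1 = N · v_2 = (0, 2, 2, -2)ᵀ.

Sanity check: (A − (2)·I) v_1 = (0, 0, 0, 0)ᵀ = 0. ✓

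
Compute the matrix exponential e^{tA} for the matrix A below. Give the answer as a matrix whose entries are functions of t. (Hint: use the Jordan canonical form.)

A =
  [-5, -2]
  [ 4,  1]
e^{tA} =
  [-exp(-t) + 2*exp(-3*t), -exp(-t) + exp(-3*t)]
  [2*exp(-t) - 2*exp(-3*t), 2*exp(-t) - exp(-3*t)]

Strategy: write A = P · J · P⁻¹ where J is a Jordan canonical form, so e^{tA} = P · e^{tJ} · P⁻¹, and e^{tJ} can be computed block-by-block.

A has Jordan form
J =
  [-3,  0]
  [ 0, -1]
(up to reordering of blocks).

Per-block formulas:
  For a 1×1 block at λ = -3: exp(t · [-3]) = [e^(-3t)].
  For a 1×1 block at λ = -1: exp(t · [-1]) = [e^(-1t)].

After assembling e^{tJ} and conjugating by P, we get:

e^{tA} =
  [-exp(-t) + 2*exp(-3*t), -exp(-t) + exp(-3*t)]
  [2*exp(-t) - 2*exp(-3*t), 2*exp(-t) - exp(-3*t)]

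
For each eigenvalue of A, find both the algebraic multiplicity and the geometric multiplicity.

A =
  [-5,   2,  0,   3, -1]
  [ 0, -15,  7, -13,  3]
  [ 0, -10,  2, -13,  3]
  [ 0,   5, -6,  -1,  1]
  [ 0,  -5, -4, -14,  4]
λ = -5: alg = 3, geom = 2; λ = 0: alg = 2, geom = 1

Step 1 — factor the characteristic polynomial to read off the algebraic multiplicities:
  χ_A(x) = x^2*(x + 5)^3

Step 2 — compute geometric multiplicities via the rank-nullity identity g(λ) = n − rank(A − λI):
  rank(A − (-5)·I) = 3, so dim ker(A − (-5)·I) = n − 3 = 2
  rank(A − (0)·I) = 4, so dim ker(A − (0)·I) = n − 4 = 1

Summary:
  λ = -5: algebraic multiplicity = 3, geometric multiplicity = 2
  λ = 0: algebraic multiplicity = 2, geometric multiplicity = 1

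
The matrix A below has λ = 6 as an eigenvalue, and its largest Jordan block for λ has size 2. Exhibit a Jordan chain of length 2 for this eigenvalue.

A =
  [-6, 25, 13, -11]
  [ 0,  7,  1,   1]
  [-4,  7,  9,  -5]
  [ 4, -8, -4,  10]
A Jordan chain for λ = 6 of length 2:
v_1 = (1, 1, -1, 0)ᵀ
v_2 = (2, 1, 0, 0)ᵀ

Let N = A − (6)·I. We want v_2 with N^2 v_2 = 0 but N^1 v_2 ≠ 0; then v_{j-1} := N · v_j for j = 2, …, 2.

Pick v_2 = (2, 1, 0, 0)ᵀ.
Then v_1 = N · v_2 = (1, 1, -1, 0)ᵀ.

Sanity check: (A − (6)·I) v_1 = (0, 0, 0, 0)ᵀ = 0. ✓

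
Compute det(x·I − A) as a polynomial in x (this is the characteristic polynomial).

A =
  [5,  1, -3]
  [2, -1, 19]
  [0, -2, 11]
x^3 - 15*x^2 + 75*x - 125

Expanding det(x·I − A) (e.g. by cofactor expansion or by noting that A is similar to its Jordan form J, which has the same characteristic polynomial as A) gives
  χ_A(x) = x^3 - 15*x^2 + 75*x - 125
which factors as (x - 5)^3. The eigenvalues (with algebraic multiplicities) are λ = 5 with multiplicity 3.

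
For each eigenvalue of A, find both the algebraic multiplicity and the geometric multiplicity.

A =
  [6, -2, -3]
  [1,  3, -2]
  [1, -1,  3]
λ = 4: alg = 3, geom = 1

Step 1 — factor the characteristic polynomial to read off the algebraic multiplicities:
  χ_A(x) = (x - 4)^3

Step 2 — compute geometric multiplicities via the rank-nullity identity g(λ) = n − rank(A − λI):
  rank(A − (4)·I) = 2, so dim ker(A − (4)·I) = n − 2 = 1

Summary:
  λ = 4: algebraic multiplicity = 3, geometric multiplicity = 1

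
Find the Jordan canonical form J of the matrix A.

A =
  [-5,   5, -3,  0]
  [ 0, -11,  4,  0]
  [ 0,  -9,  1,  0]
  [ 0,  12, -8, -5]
J_3(-5) ⊕ J_1(-5)

The characteristic polynomial is
  det(x·I − A) = x^4 + 20*x^3 + 150*x^2 + 500*x + 625 = (x + 5)^4

Eigenvalues and multiplicities (the geometric multiplicity of λ is n − rank(A − λI), which equals the number of Jordan blocks for λ):
  λ = -5: algebraic multiplicity = 4, geometric multiplicity = 2

Determining the block sizes for each eigenvalue:
  λ = -5: with am = 4 and gm = 2, the partition is not yet determined (e.g. several partitions of 4 into 2 parts exist). Let N = A − (-5)·I. Computing rank(N^1) = 2, rank(N^2) = 1, rank(N^3) = 0; the number of blocks of size ≥ j is rank(N^{j−1}) − rank(N^j), giving [2, 1, 1]. So we have 1 block(s) of size 3, 1 block(s) of size 1 → block sizes [3, 1]

Assembling the blocks gives a Jordan form
J =
  [-5,  1,  0,  0]
  [ 0, -5,  1,  0]
  [ 0,  0, -5,  0]
  [ 0,  0,  0, -5]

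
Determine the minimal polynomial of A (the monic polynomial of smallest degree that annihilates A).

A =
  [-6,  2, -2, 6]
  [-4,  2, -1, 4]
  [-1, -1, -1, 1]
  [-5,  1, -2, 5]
x^3

The characteristic polynomial is χ_A(x) = x^4, so the eigenvalues are known. The minimal polynomial is
  m_A(x) = Π_λ (x − λ)^{k_λ}
where k_λ is the size of the *largest* Jordan block for λ (equivalently, the smallest k with (A − λI)^k v = 0 for every generalised eigenvector v of λ).

  λ = 0: largest Jordan block has size 3, contributing (x − 0)^3

So m_A(x) = x^3 = x^3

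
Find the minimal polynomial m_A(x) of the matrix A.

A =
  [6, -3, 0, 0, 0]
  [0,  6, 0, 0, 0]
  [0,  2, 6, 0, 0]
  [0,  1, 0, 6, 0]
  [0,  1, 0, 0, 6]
x^2 - 12*x + 36

The characteristic polynomial is χ_A(x) = (x - 6)^5, so the eigenvalues are known. The minimal polynomial is
  m_A(x) = Π_λ (x − λ)^{k_λ}
where k_λ is the size of the *largest* Jordan block for λ (equivalently, the smallest k with (A − λI)^k v = 0 for every generalised eigenvector v of λ).

  λ = 6: largest Jordan block has size 2, contributing (x − 6)^2

So m_A(x) = (x - 6)^2 = x^2 - 12*x + 36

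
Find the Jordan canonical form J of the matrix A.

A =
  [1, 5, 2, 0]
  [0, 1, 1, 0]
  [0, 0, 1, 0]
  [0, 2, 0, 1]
J_3(1) ⊕ J_1(1)

The characteristic polynomial is
  det(x·I − A) = x^4 - 4*x^3 + 6*x^2 - 4*x + 1 = (x - 1)^4

Eigenvalues and multiplicities (the geometric multiplicity of λ is n − rank(A − λI), which equals the number of Jordan blocks for λ):
  λ = 1: algebraic multiplicity = 4, geometric multiplicity = 2

Determining the block sizes for each eigenvalue:
  λ = 1: with am = 4 and gm = 2, the partition is not yet determined (e.g. several partitions of 4 into 2 parts exist). Let N = A − (1)·I. Computing rank(N^1) = 2, rank(N^2) = 1, rank(N^3) = 0; the number of blocks of size ≥ j is rank(N^{j−1}) − rank(N^j), giving [2, 1, 1]. So we have 1 block(s) of size 3, 1 block(s) of size 1 → block sizes [3, 1]

Assembling the blocks gives a Jordan form
J =
  [1, 1, 0, 0]
  [0, 1, 1, 0]
  [0, 0, 1, 0]
  [0, 0, 0, 1]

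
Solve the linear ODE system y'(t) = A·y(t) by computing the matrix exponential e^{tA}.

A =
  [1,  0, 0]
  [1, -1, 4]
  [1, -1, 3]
e^{tA} =
  [exp(t), 0, 0]
  [t^2*exp(t) + t*exp(t), -2*t*exp(t) + exp(t), 4*t*exp(t)]
  [t^2*exp(t)/2 + t*exp(t), -t*exp(t), 2*t*exp(t) + exp(t)]

Strategy: write A = P · J · P⁻¹ where J is a Jordan canonical form, so e^{tA} = P · e^{tJ} · P⁻¹, and e^{tJ} can be computed block-by-block.

A has Jordan form
J =
  [1, 1, 0]
  [0, 1, 1]
  [0, 0, 1]
(up to reordering of blocks).

Per-block formulas:
  For a 3×3 Jordan block J_3(1): exp(t · J_3(1)) = e^(1t)·(I + t·N + (t^2/2)·N^2), where N is the 3×3 nilpotent shift.

After assembling e^{tJ} and conjugating by P, we get:

e^{tA} =
  [exp(t), 0, 0]
  [t^2*exp(t) + t*exp(t), -2*t*exp(t) + exp(t), 4*t*exp(t)]
  [t^2*exp(t)/2 + t*exp(t), -t*exp(t), 2*t*exp(t) + exp(t)]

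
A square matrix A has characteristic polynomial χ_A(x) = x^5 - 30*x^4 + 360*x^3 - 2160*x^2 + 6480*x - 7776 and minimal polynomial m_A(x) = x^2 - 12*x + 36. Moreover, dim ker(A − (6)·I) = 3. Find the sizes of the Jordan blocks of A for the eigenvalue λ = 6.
Block sizes for λ = 6: [2, 2, 1]

Step 1 — from the characteristic polynomial, algebraic multiplicity of λ = 6 is 5. From dim ker(A − (6)·I) = 3, there are exactly 3 Jordan blocks for λ = 6.
Step 2 — from the minimal polynomial, the factor (x − 6)^2 tells us the largest block for λ = 6 has size 2.
Step 3 — with total size 5, 3 blocks, and largest block 2, the block sizes (in nonincreasing order) are [2, 2, 1].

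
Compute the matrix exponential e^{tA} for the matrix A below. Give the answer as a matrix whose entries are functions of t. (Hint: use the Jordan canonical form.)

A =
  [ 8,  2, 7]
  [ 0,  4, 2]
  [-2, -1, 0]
e^{tA} =
  [t^2*exp(4*t) + 4*t*exp(4*t) + exp(4*t), t^2*exp(4*t)/2 + 2*t*exp(4*t), 2*t^2*exp(4*t) + 7*t*exp(4*t)]
  [-2*t^2*exp(4*t), -t^2*exp(4*t) + exp(4*t), -4*t^2*exp(4*t) + 2*t*exp(4*t)]
  [-2*t*exp(4*t), -t*exp(4*t), -4*t*exp(4*t) + exp(4*t)]

Strategy: write A = P · J · P⁻¹ where J is a Jordan canonical form, so e^{tA} = P · e^{tJ} · P⁻¹, and e^{tJ} can be computed block-by-block.

A has Jordan form
J =
  [4, 1, 0]
  [0, 4, 1]
  [0, 0, 4]
(up to reordering of blocks).

Per-block formulas:
  For a 3×3 Jordan block J_3(4): exp(t · J_3(4)) = e^(4t)·(I + t·N + (t^2/2)·N^2), where N is the 3×3 nilpotent shift.

After assembling e^{tJ} and conjugating by P, we get:

e^{tA} =
  [t^2*exp(4*t) + 4*t*exp(4*t) + exp(4*t), t^2*exp(4*t)/2 + 2*t*exp(4*t), 2*t^2*exp(4*t) + 7*t*exp(4*t)]
  [-2*t^2*exp(4*t), -t^2*exp(4*t) + exp(4*t), -4*t^2*exp(4*t) + 2*t*exp(4*t)]
  [-2*t*exp(4*t), -t*exp(4*t), -4*t*exp(4*t) + exp(4*t)]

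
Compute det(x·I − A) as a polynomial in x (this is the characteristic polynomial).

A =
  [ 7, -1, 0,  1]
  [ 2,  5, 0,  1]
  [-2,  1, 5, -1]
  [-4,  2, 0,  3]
x^4 - 20*x^3 + 150*x^2 - 500*x + 625

Expanding det(x·I − A) (e.g. by cofactor expansion or by noting that A is similar to its Jordan form J, which has the same characteristic polynomial as A) gives
  χ_A(x) = x^4 - 20*x^3 + 150*x^2 - 500*x + 625
which factors as (x - 5)^4. The eigenvalues (with algebraic multiplicities) are λ = 5 with multiplicity 4.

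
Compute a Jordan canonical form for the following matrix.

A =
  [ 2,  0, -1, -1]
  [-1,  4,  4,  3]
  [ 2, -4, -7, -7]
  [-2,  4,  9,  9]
J_2(2) ⊕ J_2(2)

The characteristic polynomial is
  det(x·I − A) = x^4 - 8*x^3 + 24*x^2 - 32*x + 16 = (x - 2)^4

Eigenvalues and multiplicities (the geometric multiplicity of λ is n − rank(A − λI), which equals the number of Jordan blocks for λ):
  λ = 2: algebraic multiplicity = 4, geometric multiplicity = 2

Determining the block sizes for each eigenvalue:
  λ = 2: with am = 4 and gm = 2, the partition is not yet determined (e.g. several partitions of 4 into 2 parts exist). Let N = A − (2)·I. Computing rank(N^1) = 2, rank(N^2) = 0; the number of blocks of size ≥ j is rank(N^{j−1}) − rank(N^j), giving [2, 2]. So we have 2 block(s) of size 2 → block sizes [2, 2]

Assembling the blocks gives a Jordan form
J =
  [2, 1, 0, 0]
  [0, 2, 0, 0]
  [0, 0, 2, 1]
  [0, 0, 0, 2]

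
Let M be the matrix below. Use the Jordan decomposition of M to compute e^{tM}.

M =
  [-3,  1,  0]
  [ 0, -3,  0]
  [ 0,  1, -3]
e^{tM} =
  [exp(-3*t), t*exp(-3*t), 0]
  [0, exp(-3*t), 0]
  [0, t*exp(-3*t), exp(-3*t)]

Strategy: write M = P · J · P⁻¹ where J is a Jordan canonical form, so e^{tM} = P · e^{tJ} · P⁻¹, and e^{tJ} can be computed block-by-block.

M has Jordan form
J =
  [-3,  1,  0]
  [ 0, -3,  0]
  [ 0,  0, -3]
(up to reordering of blocks).

Per-block formulas:
  For a 1×1 block at λ = -3: exp(t · [-3]) = [e^(-3t)].
  For a 2×2 Jordan block J_2(-3): exp(t · J_2(-3)) = e^(-3t)·(I + t·N), where N is the 2×2 nilpotent shift.

After assembling e^{tJ} and conjugating by P, we get:

e^{tM} =
  [exp(-3*t), t*exp(-3*t), 0]
  [0, exp(-3*t), 0]
  [0, t*exp(-3*t), exp(-3*t)]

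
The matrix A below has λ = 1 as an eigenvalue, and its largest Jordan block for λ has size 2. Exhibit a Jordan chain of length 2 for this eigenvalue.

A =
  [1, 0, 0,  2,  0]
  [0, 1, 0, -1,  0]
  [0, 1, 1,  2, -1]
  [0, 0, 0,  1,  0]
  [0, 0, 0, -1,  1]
A Jordan chain for λ = 1 of length 2:
v_1 = (0, 0, 1, 0, 0)ᵀ
v_2 = (0, 1, 0, 0, 0)ᵀ

Let N = A − (1)·I. We want v_2 with N^2 v_2 = 0 but N^1 v_2 ≠ 0; then v_{j-1} := N · v_j for j = 2, …, 2.

Pick v_2 = (0, 1, 0, 0, 0)ᵀ.
Then v_1 = N · v_2 = (0, 0, 1, 0, 0)ᵀ.

Sanity check: (A − (1)·I) v_1 = (0, 0, 0, 0, 0)ᵀ = 0. ✓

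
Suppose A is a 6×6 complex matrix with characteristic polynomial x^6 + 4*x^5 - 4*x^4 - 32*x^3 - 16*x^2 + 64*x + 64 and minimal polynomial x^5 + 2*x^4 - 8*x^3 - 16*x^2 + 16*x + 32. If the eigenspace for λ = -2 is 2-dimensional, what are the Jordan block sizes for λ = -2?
Block sizes for λ = -2: [3, 1]

Step 1 — from the characteristic polynomial, algebraic multiplicity of λ = -2 is 4. From dim ker(A − (-2)·I) = 2, there are exactly 2 Jordan blocks for λ = -2.
Step 2 — from the minimal polynomial, the factor (x + 2)^3 tells us the largest block for λ = -2 has size 3.
Step 3 — with total size 4, 2 blocks, and largest block 3, the block sizes (in nonincreasing order) are [3, 1].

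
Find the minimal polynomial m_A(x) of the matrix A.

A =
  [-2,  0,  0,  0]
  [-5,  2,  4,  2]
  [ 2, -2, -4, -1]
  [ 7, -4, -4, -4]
x^3 + 6*x^2 + 12*x + 8

The characteristic polynomial is χ_A(x) = (x + 2)^4, so the eigenvalues are known. The minimal polynomial is
  m_A(x) = Π_λ (x − λ)^{k_λ}
where k_λ is the size of the *largest* Jordan block for λ (equivalently, the smallest k with (A − λI)^k v = 0 for every generalised eigenvector v of λ).

  λ = -2: largest Jordan block has size 3, contributing (x + 2)^3

So m_A(x) = (x + 2)^3 = x^3 + 6*x^2 + 12*x + 8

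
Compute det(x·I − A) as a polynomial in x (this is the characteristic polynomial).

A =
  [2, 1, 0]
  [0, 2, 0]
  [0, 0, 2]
x^3 - 6*x^2 + 12*x - 8

Expanding det(x·I − A) (e.g. by cofactor expansion or by noting that A is similar to its Jordan form J, which has the same characteristic polynomial as A) gives
  χ_A(x) = x^3 - 6*x^2 + 12*x - 8
which factors as (x - 2)^3. The eigenvalues (with algebraic multiplicities) are λ = 2 with multiplicity 3.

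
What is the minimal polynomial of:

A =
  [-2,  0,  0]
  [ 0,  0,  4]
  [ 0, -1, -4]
x^2 + 4*x + 4

The characteristic polynomial is χ_A(x) = (x + 2)^3, so the eigenvalues are known. The minimal polynomial is
  m_A(x) = Π_λ (x − λ)^{k_λ}
where k_λ is the size of the *largest* Jordan block for λ (equivalently, the smallest k with (A − λI)^k v = 0 for every generalised eigenvector v of λ).

  λ = -2: largest Jordan block has size 2, contributing (x + 2)^2

So m_A(x) = (x + 2)^2 = x^2 + 4*x + 4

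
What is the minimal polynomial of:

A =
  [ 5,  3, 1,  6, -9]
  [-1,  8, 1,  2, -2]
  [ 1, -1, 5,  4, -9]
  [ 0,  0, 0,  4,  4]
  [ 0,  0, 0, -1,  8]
x^3 - 18*x^2 + 108*x - 216

The characteristic polynomial is χ_A(x) = (x - 6)^5, so the eigenvalues are known. The minimal polynomial is
  m_A(x) = Π_λ (x − λ)^{k_λ}
where k_λ is the size of the *largest* Jordan block for λ (equivalently, the smallest k with (A − λI)^k v = 0 for every generalised eigenvector v of λ).

  λ = 6: largest Jordan block has size 3, contributing (x − 6)^3

So m_A(x) = (x - 6)^3 = x^3 - 18*x^2 + 108*x - 216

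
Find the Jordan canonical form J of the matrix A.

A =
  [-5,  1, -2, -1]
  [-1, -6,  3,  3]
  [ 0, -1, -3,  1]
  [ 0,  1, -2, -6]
J_3(-5) ⊕ J_1(-5)

The characteristic polynomial is
  det(x·I − A) = x^4 + 20*x^3 + 150*x^2 + 500*x + 625 = (x + 5)^4

Eigenvalues and multiplicities (the geometric multiplicity of λ is n − rank(A − λI), which equals the number of Jordan blocks for λ):
  λ = -5: algebraic multiplicity = 4, geometric multiplicity = 2

Determining the block sizes for each eigenvalue:
  λ = -5: with am = 4 and gm = 2, the partition is not yet determined (e.g. several partitions of 4 into 2 parts exist). Let N = A − (-5)·I. Computing rank(N^1) = 2, rank(N^2) = 1, rank(N^3) = 0; the number of blocks of size ≥ j is rank(N^{j−1}) − rank(N^j), giving [2, 1, 1]. So we have 1 block(s) of size 3, 1 block(s) of size 1 → block sizes [3, 1]

Assembling the blocks gives a Jordan form
J =
  [-5,  1,  0,  0]
  [ 0, -5,  1,  0]
  [ 0,  0, -5,  0]
  [ 0,  0,  0, -5]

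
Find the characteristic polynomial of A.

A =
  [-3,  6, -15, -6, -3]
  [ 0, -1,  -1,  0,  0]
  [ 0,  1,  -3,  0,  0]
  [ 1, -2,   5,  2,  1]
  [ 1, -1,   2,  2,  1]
x^5 + 4*x^4 + 4*x^3

Expanding det(x·I − A) (e.g. by cofactor expansion or by noting that A is similar to its Jordan form J, which has the same characteristic polynomial as A) gives
  χ_A(x) = x^5 + 4*x^4 + 4*x^3
which factors as x^3*(x + 2)^2. The eigenvalues (with algebraic multiplicities) are λ = -2 with multiplicity 2, λ = 0 with multiplicity 3.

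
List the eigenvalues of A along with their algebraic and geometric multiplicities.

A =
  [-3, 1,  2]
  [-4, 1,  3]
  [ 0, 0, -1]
λ = -1: alg = 3, geom = 1

Step 1 — factor the characteristic polynomial to read off the algebraic multiplicities:
  χ_A(x) = (x + 1)^3

Step 2 — compute geometric multiplicities via the rank-nullity identity g(λ) = n − rank(A − λI):
  rank(A − (-1)·I) = 2, so dim ker(A − (-1)·I) = n − 2 = 1

Summary:
  λ = -1: algebraic multiplicity = 3, geometric multiplicity = 1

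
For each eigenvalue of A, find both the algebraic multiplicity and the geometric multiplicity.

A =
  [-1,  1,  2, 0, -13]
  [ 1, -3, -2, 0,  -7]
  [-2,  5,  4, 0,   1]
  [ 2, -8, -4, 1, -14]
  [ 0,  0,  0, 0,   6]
λ = 0: alg = 3, geom = 1; λ = 1: alg = 1, geom = 1; λ = 6: alg = 1, geom = 1

Step 1 — factor the characteristic polynomial to read off the algebraic multiplicities:
  χ_A(x) = x^3*(x - 6)*(x - 1)

Step 2 — compute geometric multiplicities via the rank-nullity identity g(λ) = n − rank(A − λI):
  rank(A − (0)·I) = 4, so dim ker(A − (0)·I) = n − 4 = 1
  rank(A − (1)·I) = 4, so dim ker(A − (1)·I) = n − 4 = 1
  rank(A − (6)·I) = 4, so dim ker(A − (6)·I) = n − 4 = 1

Summary:
  λ = 0: algebraic multiplicity = 3, geometric multiplicity = 1
  λ = 1: algebraic multiplicity = 1, geometric multiplicity = 1
  λ = 6: algebraic multiplicity = 1, geometric multiplicity = 1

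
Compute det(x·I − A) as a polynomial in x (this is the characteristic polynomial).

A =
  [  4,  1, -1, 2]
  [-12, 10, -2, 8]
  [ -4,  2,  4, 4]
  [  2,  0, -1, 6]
x^4 - 24*x^3 + 216*x^2 - 864*x + 1296

Expanding det(x·I − A) (e.g. by cofactor expansion or by noting that A is similar to its Jordan form J, which has the same characteristic polynomial as A) gives
  χ_A(x) = x^4 - 24*x^3 + 216*x^2 - 864*x + 1296
which factors as (x - 6)^4. The eigenvalues (with algebraic multiplicities) are λ = 6 with multiplicity 4.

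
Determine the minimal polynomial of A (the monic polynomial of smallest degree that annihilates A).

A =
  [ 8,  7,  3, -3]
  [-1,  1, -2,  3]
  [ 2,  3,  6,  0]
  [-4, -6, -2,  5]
x^3 - 15*x^2 + 75*x - 125

The characteristic polynomial is χ_A(x) = (x - 5)^4, so the eigenvalues are known. The minimal polynomial is
  m_A(x) = Π_λ (x − λ)^{k_λ}
where k_λ is the size of the *largest* Jordan block for λ (equivalently, the smallest k with (A − λI)^k v = 0 for every generalised eigenvector v of λ).

  λ = 5: largest Jordan block has size 3, contributing (x − 5)^3

So m_A(x) = (x - 5)^3 = x^3 - 15*x^2 + 75*x - 125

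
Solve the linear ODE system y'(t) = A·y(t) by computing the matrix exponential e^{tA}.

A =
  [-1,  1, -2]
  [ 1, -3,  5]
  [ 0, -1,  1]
e^{tA} =
  [t^2*exp(-t)/2 + exp(-t), t*exp(-t), t^2*exp(-t)/2 - 2*t*exp(-t)]
  [-t^2*exp(-t) + t*exp(-t), -2*t*exp(-t) + exp(-t), -t^2*exp(-t) + 5*t*exp(-t)]
  [-t^2*exp(-t)/2, -t*exp(-t), -t^2*exp(-t)/2 + 2*t*exp(-t) + exp(-t)]

Strategy: write A = P · J · P⁻¹ where J is a Jordan canonical form, so e^{tA} = P · e^{tJ} · P⁻¹, and e^{tJ} can be computed block-by-block.

A has Jordan form
J =
  [-1,  1,  0]
  [ 0, -1,  1]
  [ 0,  0, -1]
(up to reordering of blocks).

Per-block formulas:
  For a 3×3 Jordan block J_3(-1): exp(t · J_3(-1)) = e^(-1t)·(I + t·N + (t^2/2)·N^2), where N is the 3×3 nilpotent shift.

After assembling e^{tJ} and conjugating by P, we get:

e^{tA} =
  [t^2*exp(-t)/2 + exp(-t), t*exp(-t), t^2*exp(-t)/2 - 2*t*exp(-t)]
  [-t^2*exp(-t) + t*exp(-t), -2*t*exp(-t) + exp(-t), -t^2*exp(-t) + 5*t*exp(-t)]
  [-t^2*exp(-t)/2, -t*exp(-t), -t^2*exp(-t)/2 + 2*t*exp(-t) + exp(-t)]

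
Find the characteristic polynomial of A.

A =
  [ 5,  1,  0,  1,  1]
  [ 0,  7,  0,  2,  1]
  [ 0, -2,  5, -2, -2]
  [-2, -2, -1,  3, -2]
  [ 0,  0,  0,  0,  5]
x^5 - 25*x^4 + 250*x^3 - 1250*x^2 + 3125*x - 3125

Expanding det(x·I − A) (e.g. by cofactor expansion or by noting that A is similar to its Jordan form J, which has the same characteristic polynomial as A) gives
  χ_A(x) = x^5 - 25*x^4 + 250*x^3 - 1250*x^2 + 3125*x - 3125
which factors as (x - 5)^5. The eigenvalues (with algebraic multiplicities) are λ = 5 with multiplicity 5.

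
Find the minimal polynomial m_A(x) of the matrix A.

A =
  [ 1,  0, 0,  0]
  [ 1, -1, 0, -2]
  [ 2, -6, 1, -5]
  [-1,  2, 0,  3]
x^3 - 3*x^2 + 3*x - 1

The characteristic polynomial is χ_A(x) = (x - 1)^4, so the eigenvalues are known. The minimal polynomial is
  m_A(x) = Π_λ (x − λ)^{k_λ}
where k_λ is the size of the *largest* Jordan block for λ (equivalently, the smallest k with (A − λI)^k v = 0 for every generalised eigenvector v of λ).

  λ = 1: largest Jordan block has size 3, contributing (x − 1)^3

So m_A(x) = (x - 1)^3 = x^3 - 3*x^2 + 3*x - 1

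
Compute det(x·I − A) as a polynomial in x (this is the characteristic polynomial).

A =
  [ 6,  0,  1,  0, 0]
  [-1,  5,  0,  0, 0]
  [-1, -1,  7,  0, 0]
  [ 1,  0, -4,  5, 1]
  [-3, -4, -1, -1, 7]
x^5 - 30*x^4 + 360*x^3 - 2160*x^2 + 6480*x - 7776

Expanding det(x·I − A) (e.g. by cofactor expansion or by noting that A is similar to its Jordan form J, which has the same characteristic polynomial as A) gives
  χ_A(x) = x^5 - 30*x^4 + 360*x^3 - 2160*x^2 + 6480*x - 7776
which factors as (x - 6)^5. The eigenvalues (with algebraic multiplicities) are λ = 6 with multiplicity 5.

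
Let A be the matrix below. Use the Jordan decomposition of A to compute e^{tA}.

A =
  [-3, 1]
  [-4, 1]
e^{tA} =
  [-2*t*exp(-t) + exp(-t), t*exp(-t)]
  [-4*t*exp(-t), 2*t*exp(-t) + exp(-t)]

Strategy: write A = P · J · P⁻¹ where J is a Jordan canonical form, so e^{tA} = P · e^{tJ} · P⁻¹, and e^{tJ} can be computed block-by-block.

A has Jordan form
J =
  [-1,  1]
  [ 0, -1]
(up to reordering of blocks).

Per-block formulas:
  For a 2×2 Jordan block J_2(-1): exp(t · J_2(-1)) = e^(-1t)·(I + t·N), where N is the 2×2 nilpotent shift.

After assembling e^{tJ} and conjugating by P, we get:

e^{tA} =
  [-2*t*exp(-t) + exp(-t), t*exp(-t)]
  [-4*t*exp(-t), 2*t*exp(-t) + exp(-t)]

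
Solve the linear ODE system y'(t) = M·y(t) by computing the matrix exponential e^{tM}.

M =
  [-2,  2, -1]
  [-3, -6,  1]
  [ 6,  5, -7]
e^{tM} =
  [-3*t^2*exp(-5*t)/2 + 3*t*exp(-5*t) + exp(-5*t), -t^2*exp(-5*t)/2 + 2*t*exp(-5*t), t^2*exp(-5*t)/2 - t*exp(-5*t)]
  [-3*t*exp(-5*t), -t*exp(-5*t) + exp(-5*t), t*exp(-5*t)]
  [-9*t^2*exp(-5*t)/2 + 6*t*exp(-5*t), -3*t^2*exp(-5*t)/2 + 5*t*exp(-5*t), 3*t^2*exp(-5*t)/2 - 2*t*exp(-5*t) + exp(-5*t)]

Strategy: write M = P · J · P⁻¹ where J is a Jordan canonical form, so e^{tM} = P · e^{tJ} · P⁻¹, and e^{tJ} can be computed block-by-block.

M has Jordan form
J =
  [-5,  1,  0]
  [ 0, -5,  1]
  [ 0,  0, -5]
(up to reordering of blocks).

Per-block formulas:
  For a 3×3 Jordan block J_3(-5): exp(t · J_3(-5)) = e^(-5t)·(I + t·N + (t^2/2)·N^2), where N is the 3×3 nilpotent shift.

After assembling e^{tJ} and conjugating by P, we get:

e^{tM} =
  [-3*t^2*exp(-5*t)/2 + 3*t*exp(-5*t) + exp(-5*t), -t^2*exp(-5*t)/2 + 2*t*exp(-5*t), t^2*exp(-5*t)/2 - t*exp(-5*t)]
  [-3*t*exp(-5*t), -t*exp(-5*t) + exp(-5*t), t*exp(-5*t)]
  [-9*t^2*exp(-5*t)/2 + 6*t*exp(-5*t), -3*t^2*exp(-5*t)/2 + 5*t*exp(-5*t), 3*t^2*exp(-5*t)/2 - 2*t*exp(-5*t) + exp(-5*t)]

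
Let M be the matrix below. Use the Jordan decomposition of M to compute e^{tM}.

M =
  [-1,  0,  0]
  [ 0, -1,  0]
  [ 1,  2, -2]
e^{tM} =
  [exp(-t), 0, 0]
  [0, exp(-t), 0]
  [exp(-t) - exp(-2*t), 2*exp(-t) - 2*exp(-2*t), exp(-2*t)]

Strategy: write M = P · J · P⁻¹ where J is a Jordan canonical form, so e^{tM} = P · e^{tJ} · P⁻¹, and e^{tJ} can be computed block-by-block.

M has Jordan form
J =
  [-2,  0,  0]
  [ 0, -1,  0]
  [ 0,  0, -1]
(up to reordering of blocks).

Per-block formulas:
  For a 1×1 block at λ = -2: exp(t · [-2]) = [e^(-2t)].
  For a 1×1 block at λ = -1: exp(t · [-1]) = [e^(-1t)].

After assembling e^{tJ} and conjugating by P, we get:

e^{tM} =
  [exp(-t), 0, 0]
  [0, exp(-t), 0]
  [exp(-t) - exp(-2*t), 2*exp(-t) - 2*exp(-2*t), exp(-2*t)]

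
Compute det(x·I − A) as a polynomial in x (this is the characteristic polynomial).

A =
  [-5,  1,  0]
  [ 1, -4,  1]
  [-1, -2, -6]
x^3 + 15*x^2 + 75*x + 125

Expanding det(x·I − A) (e.g. by cofactor expansion or by noting that A is similar to its Jordan form J, which has the same characteristic polynomial as A) gives
  χ_A(x) = x^3 + 15*x^2 + 75*x + 125
which factors as (x + 5)^3. The eigenvalues (with algebraic multiplicities) are λ = -5 with multiplicity 3.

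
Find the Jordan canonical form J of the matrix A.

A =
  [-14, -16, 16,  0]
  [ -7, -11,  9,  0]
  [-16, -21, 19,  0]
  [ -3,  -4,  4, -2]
J_3(-2) ⊕ J_1(-2)

The characteristic polynomial is
  det(x·I − A) = x^4 + 8*x^3 + 24*x^2 + 32*x + 16 = (x + 2)^4

Eigenvalues and multiplicities (the geometric multiplicity of λ is n − rank(A − λI), which equals the number of Jordan blocks for λ):
  λ = -2: algebraic multiplicity = 4, geometric multiplicity = 2

Determining the block sizes for each eigenvalue:
  λ = -2: with am = 4 and gm = 2, the partition is not yet determined (e.g. several partitions of 4 into 2 parts exist). Let N = A − (-2)·I. Computing rank(N^1) = 2, rank(N^2) = 1, rank(N^3) = 0; the number of blocks of size ≥ j is rank(N^{j−1}) − rank(N^j), giving [2, 1, 1]. So we have 1 block(s) of size 3, 1 block(s) of size 1 → block sizes [3, 1]

Assembling the blocks gives a Jordan form
J =
  [-2,  1,  0,  0]
  [ 0, -2,  1,  0]
  [ 0,  0, -2,  0]
  [ 0,  0,  0, -2]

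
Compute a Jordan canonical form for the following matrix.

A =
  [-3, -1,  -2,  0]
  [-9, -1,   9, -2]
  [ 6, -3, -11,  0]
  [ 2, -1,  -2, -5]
J_3(-5) ⊕ J_1(-5)

The characteristic polynomial is
  det(x·I − A) = x^4 + 20*x^3 + 150*x^2 + 500*x + 625 = (x + 5)^4

Eigenvalues and multiplicities (the geometric multiplicity of λ is n − rank(A − λI), which equals the number of Jordan blocks for λ):
  λ = -5: algebraic multiplicity = 4, geometric multiplicity = 2

Determining the block sizes for each eigenvalue:
  λ = -5: with am = 4 and gm = 2, the partition is not yet determined (e.g. several partitions of 4 into 2 parts exist). Let N = A − (-5)·I. Computing rank(N^1) = 2, rank(N^2) = 1, rank(N^3) = 0; the number of blocks of size ≥ j is rank(N^{j−1}) − rank(N^j), giving [2, 1, 1]. So we have 1 block(s) of size 3, 1 block(s) of size 1 → block sizes [3, 1]

Assembling the blocks gives a Jordan form
J =
  [-5,  1,  0,  0]
  [ 0, -5,  1,  0]
  [ 0,  0, -5,  0]
  [ 0,  0,  0, -5]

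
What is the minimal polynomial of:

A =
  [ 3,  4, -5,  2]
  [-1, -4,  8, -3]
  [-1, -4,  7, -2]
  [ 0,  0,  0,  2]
x^3 - 6*x^2 + 12*x - 8

The characteristic polynomial is χ_A(x) = (x - 2)^4, so the eigenvalues are known. The minimal polynomial is
  m_A(x) = Π_λ (x − λ)^{k_λ}
where k_λ is the size of the *largest* Jordan block for λ (equivalently, the smallest k with (A − λI)^k v = 0 for every generalised eigenvector v of λ).

  λ = 2: largest Jordan block has size 3, contributing (x − 2)^3

So m_A(x) = (x - 2)^3 = x^3 - 6*x^2 + 12*x - 8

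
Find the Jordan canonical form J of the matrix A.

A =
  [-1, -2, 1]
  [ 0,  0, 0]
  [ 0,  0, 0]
J_1(-1) ⊕ J_1(0) ⊕ J_1(0)

The characteristic polynomial is
  det(x·I − A) = x^3 + x^2 = x^2*(x + 1)

Eigenvalues and multiplicities (the geometric multiplicity of λ is n − rank(A − λI), which equals the number of Jordan blocks for λ):
  λ = -1: algebraic multiplicity = 1, geometric multiplicity = 1
  λ = 0: algebraic multiplicity = 2, geometric multiplicity = 2

Determining the block sizes for each eigenvalue:
  λ = -1: one block (gm = 1), so the single block has size am = 1 → block sizes [1]
  λ = 0: gm = am = 2, so every block has size 1 → block sizes [1, 1]

Assembling the blocks gives a Jordan form
J =
  [-1, 0, 0]
  [ 0, 0, 0]
  [ 0, 0, 0]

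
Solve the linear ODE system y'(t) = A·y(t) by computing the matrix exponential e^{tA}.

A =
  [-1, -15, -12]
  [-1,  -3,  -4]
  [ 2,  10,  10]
e^{tA} =
  [-3*t*exp(2*t) + exp(2*t), -15*t*exp(2*t), -12*t*exp(2*t)]
  [-t*exp(2*t), -5*t*exp(2*t) + exp(2*t), -4*t*exp(2*t)]
  [2*t*exp(2*t), 10*t*exp(2*t), 8*t*exp(2*t) + exp(2*t)]

Strategy: write A = P · J · P⁻¹ where J is a Jordan canonical form, so e^{tA} = P · e^{tJ} · P⁻¹, and e^{tJ} can be computed block-by-block.

A has Jordan form
J =
  [2, 1, 0]
  [0, 2, 0]
  [0, 0, 2]
(up to reordering of blocks).

Per-block formulas:
  For a 2×2 Jordan block J_2(2): exp(t · J_2(2)) = e^(2t)·(I + t·N), where N is the 2×2 nilpotent shift.
  For a 1×1 block at λ = 2: exp(t · [2]) = [e^(2t)].

After assembling e^{tJ} and conjugating by P, we get:

e^{tA} =
  [-3*t*exp(2*t) + exp(2*t), -15*t*exp(2*t), -12*t*exp(2*t)]
  [-t*exp(2*t), -5*t*exp(2*t) + exp(2*t), -4*t*exp(2*t)]
  [2*t*exp(2*t), 10*t*exp(2*t), 8*t*exp(2*t) + exp(2*t)]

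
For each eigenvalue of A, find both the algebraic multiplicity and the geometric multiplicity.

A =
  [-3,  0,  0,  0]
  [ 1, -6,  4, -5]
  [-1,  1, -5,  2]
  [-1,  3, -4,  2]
λ = -3: alg = 4, geom = 2

Step 1 — factor the characteristic polynomial to read off the algebraic multiplicities:
  χ_A(x) = (x + 3)^4

Step 2 — compute geometric multiplicities via the rank-nullity identity g(λ) = n − rank(A − λI):
  rank(A − (-3)·I) = 2, so dim ker(A − (-3)·I) = n − 2 = 2

Summary:
  λ = -3: algebraic multiplicity = 4, geometric multiplicity = 2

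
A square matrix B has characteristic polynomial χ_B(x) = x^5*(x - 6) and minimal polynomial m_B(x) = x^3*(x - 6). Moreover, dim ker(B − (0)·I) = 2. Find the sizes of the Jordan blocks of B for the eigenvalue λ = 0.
Block sizes for λ = 0: [3, 2]

Step 1 — from the characteristic polynomial, algebraic multiplicity of λ = 0 is 5. From dim ker(B − (0)·I) = 2, there are exactly 2 Jordan blocks for λ = 0.
Step 2 — from the minimal polynomial, the factor (x − 0)^3 tells us the largest block for λ = 0 has size 3.
Step 3 — with total size 5, 2 blocks, and largest block 3, the block sizes (in nonincreasing order) are [3, 2].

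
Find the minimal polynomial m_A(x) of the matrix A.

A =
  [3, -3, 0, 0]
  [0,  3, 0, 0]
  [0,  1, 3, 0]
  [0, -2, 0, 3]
x^2 - 6*x + 9

The characteristic polynomial is χ_A(x) = (x - 3)^4, so the eigenvalues are known. The minimal polynomial is
  m_A(x) = Π_λ (x − λ)^{k_λ}
where k_λ is the size of the *largest* Jordan block for λ (equivalently, the smallest k with (A − λI)^k v = 0 for every generalised eigenvector v of λ).

  λ = 3: largest Jordan block has size 2, contributing (x − 3)^2

So m_A(x) = (x - 3)^2 = x^2 - 6*x + 9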